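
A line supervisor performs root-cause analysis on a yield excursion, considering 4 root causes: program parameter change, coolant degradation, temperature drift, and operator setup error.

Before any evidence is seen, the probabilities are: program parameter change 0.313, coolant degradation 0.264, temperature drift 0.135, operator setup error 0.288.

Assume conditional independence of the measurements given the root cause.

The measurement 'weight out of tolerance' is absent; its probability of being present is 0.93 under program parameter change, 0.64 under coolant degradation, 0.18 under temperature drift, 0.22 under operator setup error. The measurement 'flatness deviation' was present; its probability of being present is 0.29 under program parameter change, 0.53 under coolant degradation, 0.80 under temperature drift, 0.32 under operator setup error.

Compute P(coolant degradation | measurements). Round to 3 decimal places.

0.232

For each hypothesis, the unnormalized posterior weight is prior × product of the measurement likelihoods (using 1 − P(present | H) for each absent measurement):
  program parameter change: 0.313 × (1 − 0.93) × 0.29 = 0.0063539
  coolant degradation: 0.264 × (1 − 0.64) × 0.53 = 0.050371
  temperature drift: 0.135 × (1 − 0.18) × 0.80 = 0.08856
  operator setup error: 0.288 × (1 − 0.22) × 0.32 = 0.071885
The unnormalized weights sum to 0.21717.
P(coolant degradation | evidence) = 0.050371 / 0.21717 ≈ 0.232.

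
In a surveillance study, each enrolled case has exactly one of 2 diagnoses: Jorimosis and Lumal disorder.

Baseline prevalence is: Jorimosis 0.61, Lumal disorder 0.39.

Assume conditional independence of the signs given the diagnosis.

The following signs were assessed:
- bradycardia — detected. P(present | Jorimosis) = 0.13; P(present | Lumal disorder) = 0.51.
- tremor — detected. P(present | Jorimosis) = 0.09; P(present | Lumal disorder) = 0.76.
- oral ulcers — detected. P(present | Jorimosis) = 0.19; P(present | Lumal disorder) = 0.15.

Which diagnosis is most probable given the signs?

By Bayes' rule with conditional independence, the unnormalized weight for each hypothesis is prior × ∏ likelihoods:
  Jorimosis: 0.61 × 0.13 × 0.09 × 0.19 = 0.001356
  Lumal disorder: 0.39 × 0.51 × 0.76 × 0.15 = 0.022675
Marginal likelihood of the evidence = 0.024031.
P(Jorimosis | evidence) ≈ 0.001356 / 0.024031 ≈ 0.056
P(Lumal disorder | evidence) ≈ 0.022675 / 0.024031 ≈ 0.944
The largest is 0.944, so Lumal disorder is most probable.

Lumal disorder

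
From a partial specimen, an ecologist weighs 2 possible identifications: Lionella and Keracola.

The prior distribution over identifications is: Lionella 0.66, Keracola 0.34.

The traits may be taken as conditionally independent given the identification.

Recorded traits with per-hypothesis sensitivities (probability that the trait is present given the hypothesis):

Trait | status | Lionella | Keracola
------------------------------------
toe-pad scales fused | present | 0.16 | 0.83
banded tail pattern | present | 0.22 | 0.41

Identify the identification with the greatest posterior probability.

Keracola

By Bayes' rule with conditional independence, the unnormalized weight for each hypothesis is prior × ∏ likelihoods:
  Lionella: 0.66 × 0.16 × 0.22 = 0.023232
  Keracola: 0.34 × 0.83 × 0.41 = 0.1157
Normalizing constant Z = 0.023232 + 0.1157 = 0.13893.
P(Lionella | evidence) ≈ 0.023232 / 0.13893 ≈ 0.167
P(Keracola | evidence) ≈ 0.1157 / 0.13893 ≈ 0.833
The largest is 0.833, so Keracola is most probable.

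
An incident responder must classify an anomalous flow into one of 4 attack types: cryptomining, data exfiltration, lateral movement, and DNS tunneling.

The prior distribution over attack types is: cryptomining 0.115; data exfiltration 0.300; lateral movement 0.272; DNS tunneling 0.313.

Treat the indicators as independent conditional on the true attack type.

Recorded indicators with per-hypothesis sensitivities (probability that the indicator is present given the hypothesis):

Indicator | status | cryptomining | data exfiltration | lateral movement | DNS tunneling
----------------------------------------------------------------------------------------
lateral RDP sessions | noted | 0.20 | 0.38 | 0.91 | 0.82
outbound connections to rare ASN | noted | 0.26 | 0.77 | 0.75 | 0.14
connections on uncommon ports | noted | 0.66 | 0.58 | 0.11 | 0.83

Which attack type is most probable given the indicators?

For each hypothesis, the unnormalized posterior weight is prior × product of the indicator likelihoods:
  cryptomining: 0.115 × 0.20 × 0.26 × 0.66 = 0.0039468
  data exfiltration: 0.300 × 0.38 × 0.77 × 0.58 = 0.050912
  lateral movement: 0.272 × 0.91 × 0.75 × 0.11 = 0.02042
  DNS tunneling: 0.313 × 0.82 × 0.14 × 0.83 = 0.029824
Normalizing constant Z = 0.0039468 + 0.050912 + 0.02042 + 0.029824 = 0.1051.
P(cryptomining | evidence) ≈ 0.0039468 / 0.1051 ≈ 0.038
P(data exfiltration | evidence) ≈ 0.050912 / 0.1051 ≈ 0.484
P(lateral movement | evidence) ≈ 0.02042 / 0.1051 ≈ 0.194
P(DNS tunneling | evidence) ≈ 0.029824 / 0.1051 ≈ 0.284
The largest is 0.484, so data exfiltration is most probable.

data exfiltration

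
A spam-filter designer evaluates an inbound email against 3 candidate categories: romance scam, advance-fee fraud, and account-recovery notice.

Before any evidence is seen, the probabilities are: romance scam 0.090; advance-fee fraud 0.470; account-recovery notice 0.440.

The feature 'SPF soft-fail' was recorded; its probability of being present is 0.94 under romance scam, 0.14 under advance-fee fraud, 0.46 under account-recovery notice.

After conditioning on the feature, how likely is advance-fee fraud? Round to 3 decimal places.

Multiply each prior by the likelihood of the feature:
  romance scam: 0.090 × 0.94 = 0.0846
  advance-fee fraud: 0.470 × 0.14 = 0.0658
  account-recovery notice: 0.440 × 0.46 = 0.2024
The unnormalized weights sum to 0.3528.
P(advance-fee fraud | evidence) = 0.0658 / 0.3528 ≈ 0.187.

0.187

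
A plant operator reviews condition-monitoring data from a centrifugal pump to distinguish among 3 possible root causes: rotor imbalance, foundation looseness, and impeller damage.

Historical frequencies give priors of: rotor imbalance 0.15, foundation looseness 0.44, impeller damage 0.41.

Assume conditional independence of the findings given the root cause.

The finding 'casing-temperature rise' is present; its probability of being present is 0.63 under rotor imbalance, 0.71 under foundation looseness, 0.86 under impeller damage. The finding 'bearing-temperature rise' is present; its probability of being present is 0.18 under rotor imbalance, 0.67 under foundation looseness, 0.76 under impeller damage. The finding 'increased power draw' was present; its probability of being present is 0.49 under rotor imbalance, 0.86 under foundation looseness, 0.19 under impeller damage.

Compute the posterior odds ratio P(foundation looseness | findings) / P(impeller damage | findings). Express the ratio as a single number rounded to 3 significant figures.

3.54

Unnormalized posterior weight (prior times the finding likelihoods) for each of the two hypotheses:
  foundation looseness: 0.44 × 0.71 × 0.67 × 0.86 = 0.18
  impeller damage: 0.41 × 0.86 × 0.76 × 0.19 = 0.050915
Posterior odds = 0.18 / 0.050915 ≈ 3.54.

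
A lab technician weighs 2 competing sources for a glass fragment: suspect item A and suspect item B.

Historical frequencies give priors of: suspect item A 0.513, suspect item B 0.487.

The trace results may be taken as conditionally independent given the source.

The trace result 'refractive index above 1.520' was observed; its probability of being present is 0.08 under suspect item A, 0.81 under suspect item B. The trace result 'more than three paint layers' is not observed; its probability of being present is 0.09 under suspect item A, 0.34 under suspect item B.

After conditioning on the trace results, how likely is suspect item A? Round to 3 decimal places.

0.125

By Bayes' rule with conditional independence, the unnormalized weight for each hypothesis is prior × ∏ likelihoods (using 1 − P(present | H) for each absent trace result):
  suspect item A: 0.513 × 0.08 × (1 − 0.09) = 0.037346
  suspect item B: 0.487 × 0.81 × (1 − 0.34) = 0.26035
Normalizing constant Z = 0.037346 + 0.26035 = 0.2977.
P(suspect item A | evidence) = 0.037346 / 0.2977 ≈ 0.125.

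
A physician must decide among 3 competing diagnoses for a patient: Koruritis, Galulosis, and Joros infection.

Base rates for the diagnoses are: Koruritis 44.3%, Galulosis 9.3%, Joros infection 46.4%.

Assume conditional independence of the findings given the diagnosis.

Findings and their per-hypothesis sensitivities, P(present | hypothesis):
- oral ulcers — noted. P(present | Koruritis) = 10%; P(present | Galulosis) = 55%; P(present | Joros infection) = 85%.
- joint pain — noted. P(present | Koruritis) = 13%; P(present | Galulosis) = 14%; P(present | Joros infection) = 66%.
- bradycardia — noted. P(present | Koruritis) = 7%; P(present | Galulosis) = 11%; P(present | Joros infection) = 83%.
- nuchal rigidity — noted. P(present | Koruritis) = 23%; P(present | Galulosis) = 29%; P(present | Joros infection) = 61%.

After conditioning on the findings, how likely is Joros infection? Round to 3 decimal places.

Multiply each prior by the joint likelihood of the evidence pattern:
  Koruritis: 0.443 × 0.10 × 0.13 × 0.07 × 0.23 = 9.272e-05
  Galulosis: 0.093 × 0.55 × 0.14 × 0.11 × 0.29 = 0.00022844
  Joros infection: 0.464 × 0.85 × 0.66 × 0.83 × 0.61 = 0.13179
The unnormalized weights sum to 0.13211.
P(Joros infection | evidence) = 0.13179 / 0.13211 ≈ 0.998.

0.998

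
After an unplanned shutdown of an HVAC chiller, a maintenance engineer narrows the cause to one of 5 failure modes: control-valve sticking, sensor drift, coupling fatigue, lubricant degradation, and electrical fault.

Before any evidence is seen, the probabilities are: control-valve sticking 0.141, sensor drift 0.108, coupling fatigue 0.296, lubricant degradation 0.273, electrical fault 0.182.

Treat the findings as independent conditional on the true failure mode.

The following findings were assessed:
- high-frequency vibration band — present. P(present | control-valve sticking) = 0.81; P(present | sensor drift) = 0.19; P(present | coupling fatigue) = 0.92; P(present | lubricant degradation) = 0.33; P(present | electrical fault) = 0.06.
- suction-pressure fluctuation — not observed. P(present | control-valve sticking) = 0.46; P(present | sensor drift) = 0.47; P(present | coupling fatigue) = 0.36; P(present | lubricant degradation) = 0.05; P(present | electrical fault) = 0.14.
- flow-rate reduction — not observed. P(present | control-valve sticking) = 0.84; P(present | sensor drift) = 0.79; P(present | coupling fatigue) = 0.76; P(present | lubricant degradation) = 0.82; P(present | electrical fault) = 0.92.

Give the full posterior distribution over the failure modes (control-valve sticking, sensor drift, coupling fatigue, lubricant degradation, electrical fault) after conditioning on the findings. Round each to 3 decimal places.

By Bayes' rule with conditional independence, the unnormalized weight for each hypothesis is prior × ∏ likelihoods (using 1 − P(present | H) for each absent finding):
  control-valve sticking: 0.141 × 0.81 × (1 − 0.46) × (1 − 0.84) = 0.0098677
  sensor drift: 0.108 × 0.19 × (1 − 0.47) × (1 − 0.79) = 0.0022839
  coupling fatigue: 0.296 × 0.92 × (1 − 0.36) × (1 − 0.76) = 0.041828
  lubricant degradation: 0.273 × 0.33 × (1 − 0.05) × (1 − 0.82) = 0.015405
  electrical fault: 0.182 × 0.06 × (1 − 0.14) × (1 − 0.92) = 0.0007513
Marginal likelihood of the evidence = 0.070137.
P(control-valve sticking | evidence) = 0.0098677 / 0.070137 ≈ 0.141
P(sensor drift | evidence) = 0.0022839 / 0.070137 ≈ 0.033
P(coupling fatigue | evidence) = 0.041828 / 0.070137 ≈ 0.596
P(lubricant degradation | evidence) = 0.015405 / 0.070137 ≈ 0.220
P(electrical fault | evidence) = 0.0007513 / 0.070137 ≈ 0.011

0.141, 0.033, 0.596, 0.220, 0.011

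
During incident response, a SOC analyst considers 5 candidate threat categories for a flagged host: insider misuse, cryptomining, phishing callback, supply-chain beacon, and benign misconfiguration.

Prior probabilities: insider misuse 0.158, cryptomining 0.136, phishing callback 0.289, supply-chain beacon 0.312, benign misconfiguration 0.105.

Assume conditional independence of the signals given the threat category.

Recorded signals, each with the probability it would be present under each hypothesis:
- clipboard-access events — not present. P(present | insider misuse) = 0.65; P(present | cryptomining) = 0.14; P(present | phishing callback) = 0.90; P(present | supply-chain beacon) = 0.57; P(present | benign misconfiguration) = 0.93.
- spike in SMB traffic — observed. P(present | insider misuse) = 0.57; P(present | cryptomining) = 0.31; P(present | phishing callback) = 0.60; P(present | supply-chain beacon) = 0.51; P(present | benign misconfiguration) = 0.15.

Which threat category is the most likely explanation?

supply-chain beacon

Multiply each prior by the joint likelihood of the signal pattern (using 1 − P(present | H) for each absent signal):
  insider misuse: 0.158 × (1 − 0.65) × 0.57 = 0.031521
  cryptomining: 0.136 × (1 − 0.14) × 0.31 = 0.036258
  phishing callback: 0.289 × (1 − 0.90) × 0.60 = 0.01734
  supply-chain beacon: 0.312 × (1 − 0.57) × 0.51 = 0.068422
  benign misconfiguration: 0.105 × (1 − 0.93) × 0.15 = 0.0011025
The unnormalized weights sum to 0.15464.
P(insider misuse | evidence) ≈ 0.031521 / 0.15464 ≈ 0.204
P(cryptomining | evidence) ≈ 0.036258 / 0.15464 ≈ 0.234
P(phishing callback | evidence) ≈ 0.01734 / 0.15464 ≈ 0.112
P(supply-chain beacon | evidence) ≈ 0.068422 / 0.15464 ≈ 0.442
P(benign misconfiguration | evidence) ≈ 0.0011025 / 0.15464 ≈ 0.007
The largest is 0.442, so supply-chain beacon is most probable.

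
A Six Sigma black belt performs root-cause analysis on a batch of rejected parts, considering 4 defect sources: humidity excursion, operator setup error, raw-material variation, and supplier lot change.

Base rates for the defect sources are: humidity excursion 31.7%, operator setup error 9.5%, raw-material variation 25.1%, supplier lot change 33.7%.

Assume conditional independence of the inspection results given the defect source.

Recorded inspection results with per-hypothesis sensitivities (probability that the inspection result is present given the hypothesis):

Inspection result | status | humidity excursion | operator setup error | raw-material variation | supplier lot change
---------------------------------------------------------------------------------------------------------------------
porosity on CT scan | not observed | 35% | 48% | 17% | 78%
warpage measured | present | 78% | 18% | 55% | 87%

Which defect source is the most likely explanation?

humidity excursion

For each hypothesis, the unnormalized posterior weight is prior × product of the inspection result likelihoods (using 1 − P(present | H) for each absent inspection result):
  humidity excursion: 0.317 × (1 − 0.35) × 0.78 = 0.16072
  operator setup error: 0.095 × (1 − 0.48) × 0.18 = 0.008892
  raw-material variation: 0.251 × (1 − 0.17) × 0.55 = 0.11458
  supplier lot change: 0.337 × (1 − 0.78) × 0.87 = 0.064502
Normalizing constant Z = 0.16072 + 0.008892 + 0.11458 + 0.064502 = 0.34869.
P(humidity excursion | evidence) ≈ 0.16072 / 0.34869 ≈ 0.461
P(operator setup error | evidence) ≈ 0.008892 / 0.34869 ≈ 0.026
P(raw-material variation | evidence) ≈ 0.11458 / 0.34869 ≈ 0.329
P(supplier lot change | evidence) ≈ 0.064502 / 0.34869 ≈ 0.185
The largest is 0.461, so humidity excursion is most probable.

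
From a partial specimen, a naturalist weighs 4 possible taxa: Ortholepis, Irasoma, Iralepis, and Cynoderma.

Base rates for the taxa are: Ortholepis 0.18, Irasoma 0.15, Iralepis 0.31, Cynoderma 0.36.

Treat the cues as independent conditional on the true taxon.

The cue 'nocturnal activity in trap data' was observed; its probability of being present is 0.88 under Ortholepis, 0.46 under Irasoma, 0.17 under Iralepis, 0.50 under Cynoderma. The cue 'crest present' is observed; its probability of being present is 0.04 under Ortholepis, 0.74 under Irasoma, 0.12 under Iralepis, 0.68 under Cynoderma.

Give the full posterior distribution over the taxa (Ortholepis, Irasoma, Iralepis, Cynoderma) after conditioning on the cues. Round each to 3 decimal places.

For each hypothesis, the unnormalized posterior weight is prior × product of the cue likelihoods:
  Ortholepis: 0.18 × 0.88 × 0.04 = 0.006336
  Irasoma: 0.15 × 0.46 × 0.74 = 0.05106
  Iralepis: 0.31 × 0.17 × 0.12 = 0.006324
  Cynoderma: 0.36 × 0.50 × 0.68 = 0.1224
Marginal likelihood of the evidence = 0.18612.
P(Ortholepis | evidence) = 0.006336 / 0.18612 ≈ 0.034
P(Irasoma | evidence) = 0.05106 / 0.18612 ≈ 0.274
P(Iralepis | evidence) = 0.006324 / 0.18612 ≈ 0.034
P(Cynoderma | evidence) = 0.1224 / 0.18612 ≈ 0.658

0.034, 0.274, 0.034, 0.658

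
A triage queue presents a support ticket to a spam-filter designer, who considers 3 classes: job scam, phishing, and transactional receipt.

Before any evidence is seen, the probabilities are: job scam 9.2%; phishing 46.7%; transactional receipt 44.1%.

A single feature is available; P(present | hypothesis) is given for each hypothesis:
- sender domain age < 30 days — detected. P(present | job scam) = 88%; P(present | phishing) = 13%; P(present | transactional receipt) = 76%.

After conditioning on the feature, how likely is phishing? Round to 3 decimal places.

0.127

Multiply each prior by the likelihood of the feature:
  job scam: 0.092 × 0.88 = 0.08096
  phishing: 0.467 × 0.13 = 0.06071
  transactional receipt: 0.441 × 0.76 = 0.33516
Normalizing constant Z = 0.08096 + 0.06071 + 0.33516 = 0.47683.
P(phishing | evidence) = 0.06071 / 0.47683 ≈ 0.127.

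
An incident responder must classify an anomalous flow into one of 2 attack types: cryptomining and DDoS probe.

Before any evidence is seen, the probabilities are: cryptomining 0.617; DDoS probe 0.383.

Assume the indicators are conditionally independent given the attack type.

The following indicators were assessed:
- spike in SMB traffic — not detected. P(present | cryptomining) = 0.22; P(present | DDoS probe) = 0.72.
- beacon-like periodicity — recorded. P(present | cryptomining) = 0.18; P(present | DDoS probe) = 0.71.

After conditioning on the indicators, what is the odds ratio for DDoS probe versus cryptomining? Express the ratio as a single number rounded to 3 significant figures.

Posterior odds equal prior odds times the likelihood ratio; only the two competing hypotheses matter (using 1 − P(present | H) for each absent indicator).
  DDoS probe: 0.383 × (1 − 0.72) × 0.71 = 0.07614
  cryptomining: 0.617 × (1 − 0.22) × 0.18 = 0.086627
Posterior odds = 0.07614 / 0.086627 ≈ 0.879.

0.879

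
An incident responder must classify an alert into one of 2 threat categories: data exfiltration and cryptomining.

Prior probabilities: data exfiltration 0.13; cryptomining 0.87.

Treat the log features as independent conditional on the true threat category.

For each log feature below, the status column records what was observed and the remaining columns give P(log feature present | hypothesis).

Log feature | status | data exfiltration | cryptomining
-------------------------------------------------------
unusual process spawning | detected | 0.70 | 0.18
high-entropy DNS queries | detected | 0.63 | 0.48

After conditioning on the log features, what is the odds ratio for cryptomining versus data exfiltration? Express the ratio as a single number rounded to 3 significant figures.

The normalizing constant cancels in an odds ratio, so compute prior × likelihood for the two hypotheses only:
  cryptomining: 0.87 × 0.18 × 0.48 = 0.075168
  data exfiltration: 0.13 × 0.70 × 0.63 = 0.05733
Posterior odds = 0.075168 / 0.05733 ≈ 1.31.

1.31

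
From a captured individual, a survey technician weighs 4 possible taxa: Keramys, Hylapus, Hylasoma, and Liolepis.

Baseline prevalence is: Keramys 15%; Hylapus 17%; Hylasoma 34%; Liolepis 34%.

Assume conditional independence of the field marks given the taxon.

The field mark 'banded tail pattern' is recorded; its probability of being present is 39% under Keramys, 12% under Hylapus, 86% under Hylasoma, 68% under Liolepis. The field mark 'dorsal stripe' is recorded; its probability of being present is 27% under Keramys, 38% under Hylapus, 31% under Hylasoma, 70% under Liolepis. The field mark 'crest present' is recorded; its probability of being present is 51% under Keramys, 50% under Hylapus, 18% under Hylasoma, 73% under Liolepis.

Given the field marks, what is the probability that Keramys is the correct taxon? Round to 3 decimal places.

0.055

By Bayes' rule with conditional independence, the unnormalized weight for each hypothesis is prior × ∏ likelihoods:
  Keramys: 0.15 × 0.39 × 0.27 × 0.51 = 0.0080555
  Hylapus: 0.17 × 0.12 × 0.38 × 0.50 = 0.003876
  Hylasoma: 0.34 × 0.86 × 0.31 × 0.18 = 0.016316
  Liolepis: 0.34 × 0.68 × 0.70 × 0.73 = 0.11814
The unnormalized weights sum to 0.14639.
P(Keramys | evidence) = 0.0080555 / 0.14639 ≈ 0.055.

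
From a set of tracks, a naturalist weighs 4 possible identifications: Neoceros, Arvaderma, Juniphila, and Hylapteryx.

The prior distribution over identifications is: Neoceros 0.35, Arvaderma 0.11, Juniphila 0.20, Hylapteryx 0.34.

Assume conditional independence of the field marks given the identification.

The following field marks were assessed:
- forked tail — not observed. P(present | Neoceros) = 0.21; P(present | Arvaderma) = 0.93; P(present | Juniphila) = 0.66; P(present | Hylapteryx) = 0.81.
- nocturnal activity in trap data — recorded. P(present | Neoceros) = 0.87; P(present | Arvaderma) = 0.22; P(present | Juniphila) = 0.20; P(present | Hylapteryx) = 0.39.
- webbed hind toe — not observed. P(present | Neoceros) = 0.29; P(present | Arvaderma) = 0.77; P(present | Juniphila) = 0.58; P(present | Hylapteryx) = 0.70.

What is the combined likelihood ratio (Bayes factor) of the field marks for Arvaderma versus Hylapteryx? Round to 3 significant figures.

0.159

Take the product of per-field mark likelihoods under each hypothesis (using 1 − P(present | H) for each absent field mark), then divide.
  Arvaderma: (1 − 0.93) × 0.22 × (1 − 0.77) = 0.003542
  Hylapteryx: (1 − 0.81) × 0.39 × (1 − 0.70) = 0.02223
Bayes factor = 0.003542 / 0.02223 ≈ 0.159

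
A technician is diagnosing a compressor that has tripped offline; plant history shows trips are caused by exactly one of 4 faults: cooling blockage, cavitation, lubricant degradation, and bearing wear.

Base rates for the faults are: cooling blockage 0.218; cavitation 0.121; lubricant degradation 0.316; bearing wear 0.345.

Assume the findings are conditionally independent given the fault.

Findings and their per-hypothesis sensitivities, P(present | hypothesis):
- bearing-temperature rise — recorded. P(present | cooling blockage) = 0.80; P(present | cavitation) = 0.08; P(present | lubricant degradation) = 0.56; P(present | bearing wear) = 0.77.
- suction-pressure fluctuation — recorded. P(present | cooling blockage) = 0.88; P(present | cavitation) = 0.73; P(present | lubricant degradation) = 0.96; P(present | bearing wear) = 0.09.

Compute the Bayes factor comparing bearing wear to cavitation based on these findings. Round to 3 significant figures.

The Bayes factor is the ratio of the joint likelihoods of the evidence pattern under the two hypotheses.
  bearing wear: 0.77 × 0.09 = 0.0693
  cavitation: 0.08 × 0.73 = 0.0584
Bayes factor = 0.0693 / 0.0584 ≈ 1.19

1.19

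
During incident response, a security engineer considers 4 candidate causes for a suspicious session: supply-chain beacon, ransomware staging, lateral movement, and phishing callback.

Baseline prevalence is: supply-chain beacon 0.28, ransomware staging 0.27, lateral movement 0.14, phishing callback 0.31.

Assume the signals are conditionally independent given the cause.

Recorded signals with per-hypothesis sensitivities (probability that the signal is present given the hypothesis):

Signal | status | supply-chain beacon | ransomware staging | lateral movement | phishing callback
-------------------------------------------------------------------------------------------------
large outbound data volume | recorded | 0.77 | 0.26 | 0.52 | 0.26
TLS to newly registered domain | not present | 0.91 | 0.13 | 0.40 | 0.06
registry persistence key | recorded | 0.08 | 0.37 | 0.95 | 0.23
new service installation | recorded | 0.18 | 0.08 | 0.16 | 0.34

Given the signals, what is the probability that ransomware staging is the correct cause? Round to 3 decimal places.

0.123

For each hypothesis, the unnormalized posterior weight is prior × product of the signal likelihoods (using 1 − P(present | H) for each absent signal):
  supply-chain beacon: 0.28 × 0.77 × (1 − 0.91) × 0.08 × 0.18 = 0.00027942
  ransomware staging: 0.27 × 0.26 × (1 − 0.13) × 0.37 × 0.08 = 0.0018078
  lateral movement: 0.14 × 0.52 × (1 − 0.40) × 0.95 × 0.16 = 0.0066394
  phishing callback: 0.31 × 0.26 × (1 − 0.06) × 0.23 × 0.34 = 0.0059247
Normalizing constant Z = 0.00027942 + 0.0018078 + 0.0066394 + 0.0059247 = 0.014651.
P(ransomware staging | evidence) = 0.0018078 / 0.014651 ≈ 0.123.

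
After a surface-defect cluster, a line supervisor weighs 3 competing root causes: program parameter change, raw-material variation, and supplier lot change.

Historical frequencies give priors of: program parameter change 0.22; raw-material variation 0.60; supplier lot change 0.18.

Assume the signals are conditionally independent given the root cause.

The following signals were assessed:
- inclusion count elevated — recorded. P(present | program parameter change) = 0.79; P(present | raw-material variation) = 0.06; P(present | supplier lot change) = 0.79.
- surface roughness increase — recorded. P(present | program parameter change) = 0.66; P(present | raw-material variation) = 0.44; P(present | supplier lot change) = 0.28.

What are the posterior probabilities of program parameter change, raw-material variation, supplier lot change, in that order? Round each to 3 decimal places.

By Bayes' rule with conditional independence, the unnormalized weight for each hypothesis is prior × ∏ likelihoods:
  program parameter change: 0.22 × 0.79 × 0.66 = 0.11471
  raw-material variation: 0.60 × 0.06 × 0.44 = 0.01584
  supplier lot change: 0.18 × 0.79 × 0.28 = 0.039816
The unnormalized weights sum to 0.17036.
P(program parameter change | evidence) = 0.11471 / 0.17036 ≈ 0.673
P(raw-material variation | evidence) = 0.01584 / 0.17036 ≈ 0.093
P(supplier lot change | evidence) = 0.039816 / 0.17036 ≈ 0.234

0.673, 0.093, 0.234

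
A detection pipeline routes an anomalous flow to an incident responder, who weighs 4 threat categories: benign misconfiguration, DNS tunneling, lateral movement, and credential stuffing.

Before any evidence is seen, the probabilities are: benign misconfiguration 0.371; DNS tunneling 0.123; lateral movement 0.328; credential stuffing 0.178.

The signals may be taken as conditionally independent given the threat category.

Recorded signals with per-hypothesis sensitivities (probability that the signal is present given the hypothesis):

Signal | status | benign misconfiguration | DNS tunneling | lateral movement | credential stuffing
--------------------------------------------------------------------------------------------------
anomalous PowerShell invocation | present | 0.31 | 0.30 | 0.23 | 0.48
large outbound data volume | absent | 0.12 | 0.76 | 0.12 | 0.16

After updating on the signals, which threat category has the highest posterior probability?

Multiply each prior by the joint likelihood of the signal pattern (using 1 − P(present | H) for each absent signal):
  benign misconfiguration: 0.371 × 0.31 × (1 − 0.12) = 0.10121
  DNS tunneling: 0.123 × 0.30 × (1 − 0.76) = 0.008856
  lateral movement: 0.328 × 0.23 × (1 − 0.12) = 0.066387
  credential stuffing: 0.178 × 0.48 × (1 − 0.16) = 0.07177
Normalizing constant Z = 0.10121 + 0.008856 + 0.066387 + 0.07177 = 0.24822.
P(benign misconfiguration | evidence) ≈ 0.10121 / 0.24822 ≈ 0.408
P(DNS tunneling | evidence) ≈ 0.008856 / 0.24822 ≈ 0.036
P(lateral movement | evidence) ≈ 0.066387 / 0.24822 ≈ 0.267
P(credential stuffing | evidence) ≈ 0.07177 / 0.24822 ≈ 0.289
The largest is 0.408, so benign misconfiguration is most probable.

benign misconfiguration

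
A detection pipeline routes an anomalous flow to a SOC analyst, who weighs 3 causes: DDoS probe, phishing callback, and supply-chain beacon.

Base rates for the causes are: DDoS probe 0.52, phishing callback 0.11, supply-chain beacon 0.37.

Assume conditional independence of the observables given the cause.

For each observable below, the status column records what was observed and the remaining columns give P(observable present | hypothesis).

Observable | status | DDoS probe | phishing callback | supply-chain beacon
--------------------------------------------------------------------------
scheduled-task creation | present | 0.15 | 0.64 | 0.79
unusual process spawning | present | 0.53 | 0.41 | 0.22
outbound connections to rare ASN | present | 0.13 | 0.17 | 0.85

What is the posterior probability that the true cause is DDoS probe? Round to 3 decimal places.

For each hypothesis, the unnormalized posterior weight is prior × product of the observable likelihoods:
  DDoS probe: 0.52 × 0.15 × 0.53 × 0.13 = 0.0053742
  phishing callback: 0.11 × 0.64 × 0.41 × 0.17 = 0.0049069
  supply-chain beacon: 0.37 × 0.79 × 0.22 × 0.85 = 0.05466
The unnormalized weights sum to 0.064941.
P(DDoS probe | evidence) = 0.0053742 / 0.064941 ≈ 0.083.

0.083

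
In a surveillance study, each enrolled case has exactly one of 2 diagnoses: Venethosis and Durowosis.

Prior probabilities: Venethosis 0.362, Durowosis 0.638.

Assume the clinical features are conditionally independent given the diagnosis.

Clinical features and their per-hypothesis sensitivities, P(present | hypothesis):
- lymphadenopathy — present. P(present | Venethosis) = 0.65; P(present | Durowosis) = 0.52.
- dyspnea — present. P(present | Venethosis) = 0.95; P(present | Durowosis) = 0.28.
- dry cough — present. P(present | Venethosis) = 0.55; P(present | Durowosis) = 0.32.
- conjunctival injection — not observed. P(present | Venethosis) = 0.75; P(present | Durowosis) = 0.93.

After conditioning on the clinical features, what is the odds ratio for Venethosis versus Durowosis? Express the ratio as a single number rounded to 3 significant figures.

14.8

Posterior odds equal prior odds times the likelihood ratio; only the two competing hypotheses matter (using 1 − P(present | H) for each absent clinical feature).
  Venethosis: 0.362 × 0.65 × 0.95 × 0.55 × (1 − 0.75) = 0.030736
  Durowosis: 0.638 × 0.52 × 0.28 × 0.32 × (1 − 0.93) = 0.0020808
Posterior odds = 0.030736 / 0.0020808 ≈ 14.8.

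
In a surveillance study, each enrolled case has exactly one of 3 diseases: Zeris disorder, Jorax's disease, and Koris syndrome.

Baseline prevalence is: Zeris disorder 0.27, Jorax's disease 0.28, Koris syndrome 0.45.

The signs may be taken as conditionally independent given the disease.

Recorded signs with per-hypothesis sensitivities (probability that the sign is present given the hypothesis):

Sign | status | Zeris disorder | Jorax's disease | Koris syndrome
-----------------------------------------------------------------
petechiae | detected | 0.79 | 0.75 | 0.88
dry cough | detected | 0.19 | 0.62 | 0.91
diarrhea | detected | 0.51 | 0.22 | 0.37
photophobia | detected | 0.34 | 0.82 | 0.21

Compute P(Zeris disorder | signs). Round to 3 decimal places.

Multiply each prior by the joint likelihood of the sign pattern:
  Zeris disorder: 0.27 × 0.79 × 0.19 × 0.51 × 0.34 = 0.0070274
  Jorax's disease: 0.28 × 0.75 × 0.62 × 0.22 × 0.82 = 0.023488
  Koris syndrome: 0.45 × 0.88 × 0.91 × 0.37 × 0.21 = 0.028
Normalizing constant Z = 0.0070274 + 0.023488 + 0.028 = 0.058515.
P(Zeris disorder | evidence) = 0.0070274 / 0.058515 ≈ 0.120.

0.120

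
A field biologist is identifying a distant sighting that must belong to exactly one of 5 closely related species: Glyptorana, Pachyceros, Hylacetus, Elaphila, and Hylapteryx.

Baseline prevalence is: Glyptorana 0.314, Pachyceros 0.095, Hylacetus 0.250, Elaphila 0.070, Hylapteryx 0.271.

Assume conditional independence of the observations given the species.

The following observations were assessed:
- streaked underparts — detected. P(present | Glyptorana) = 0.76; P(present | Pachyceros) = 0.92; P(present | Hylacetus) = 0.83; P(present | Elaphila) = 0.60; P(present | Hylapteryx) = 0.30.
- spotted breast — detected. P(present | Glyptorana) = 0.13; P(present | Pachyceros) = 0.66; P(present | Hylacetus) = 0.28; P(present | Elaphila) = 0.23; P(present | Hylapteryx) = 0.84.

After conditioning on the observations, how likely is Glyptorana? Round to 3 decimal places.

0.138

For each hypothesis, the unnormalized posterior weight is prior × product of the observation likelihoods:
  Glyptorana: 0.314 × 0.76 × 0.13 = 0.031023
  Pachyceros: 0.095 × 0.92 × 0.66 = 0.057684
  Hylacetus: 0.250 × 0.83 × 0.28 = 0.0581
  Elaphila: 0.070 × 0.60 × 0.23 = 0.00966
  Hylapteryx: 0.271 × 0.30 × 0.84 = 0.068292
Normalizing constant Z = 0.031023 + 0.057684 + 0.0581 + 0.00966 + 0.068292 = 0.22476.
P(Glyptorana | evidence) = 0.031023 / 0.22476 ≈ 0.138.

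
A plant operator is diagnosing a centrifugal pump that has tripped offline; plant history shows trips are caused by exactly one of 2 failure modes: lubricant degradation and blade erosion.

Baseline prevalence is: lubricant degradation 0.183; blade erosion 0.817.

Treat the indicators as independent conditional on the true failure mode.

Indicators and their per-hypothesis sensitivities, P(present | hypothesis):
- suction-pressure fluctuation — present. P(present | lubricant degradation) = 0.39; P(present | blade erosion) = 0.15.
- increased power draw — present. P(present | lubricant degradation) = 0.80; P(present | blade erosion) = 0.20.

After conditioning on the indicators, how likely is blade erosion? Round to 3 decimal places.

By Bayes' rule with conditional independence, the unnormalized weight for each hypothesis is prior × ∏ likelihoods:
  lubricant degradation: 0.183 × 0.39 × 0.80 = 0.057096
  blade erosion: 0.817 × 0.15 × 0.20 = 0.02451
The unnormalized weights sum to 0.081606.
P(blade erosion | evidence) = 0.02451 / 0.081606 ≈ 0.300.

0.300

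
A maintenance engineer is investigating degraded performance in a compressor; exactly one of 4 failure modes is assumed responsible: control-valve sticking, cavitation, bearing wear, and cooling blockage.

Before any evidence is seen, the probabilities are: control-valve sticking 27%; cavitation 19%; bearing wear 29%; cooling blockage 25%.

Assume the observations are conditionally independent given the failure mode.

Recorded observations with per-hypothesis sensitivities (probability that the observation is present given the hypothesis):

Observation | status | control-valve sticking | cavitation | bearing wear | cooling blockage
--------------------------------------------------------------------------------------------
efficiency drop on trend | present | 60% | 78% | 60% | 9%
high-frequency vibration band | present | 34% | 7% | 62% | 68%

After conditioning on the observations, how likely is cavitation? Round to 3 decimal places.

By Bayes' rule with conditional independence, the unnormalized weight for each hypothesis is prior × ∏ likelihoods:
  control-valve sticking: 0.27 × 0.60 × 0.34 = 0.05508
  cavitation: 0.19 × 0.78 × 0.07 = 0.010374
  bearing wear: 0.29 × 0.60 × 0.62 = 0.10788
  cooling blockage: 0.25 × 0.09 × 0.68 = 0.0153
Marginal likelihood of the evidence = 0.18863.
P(cavitation | evidence) = 0.010374 / 0.18863 ≈ 0.055.

0.055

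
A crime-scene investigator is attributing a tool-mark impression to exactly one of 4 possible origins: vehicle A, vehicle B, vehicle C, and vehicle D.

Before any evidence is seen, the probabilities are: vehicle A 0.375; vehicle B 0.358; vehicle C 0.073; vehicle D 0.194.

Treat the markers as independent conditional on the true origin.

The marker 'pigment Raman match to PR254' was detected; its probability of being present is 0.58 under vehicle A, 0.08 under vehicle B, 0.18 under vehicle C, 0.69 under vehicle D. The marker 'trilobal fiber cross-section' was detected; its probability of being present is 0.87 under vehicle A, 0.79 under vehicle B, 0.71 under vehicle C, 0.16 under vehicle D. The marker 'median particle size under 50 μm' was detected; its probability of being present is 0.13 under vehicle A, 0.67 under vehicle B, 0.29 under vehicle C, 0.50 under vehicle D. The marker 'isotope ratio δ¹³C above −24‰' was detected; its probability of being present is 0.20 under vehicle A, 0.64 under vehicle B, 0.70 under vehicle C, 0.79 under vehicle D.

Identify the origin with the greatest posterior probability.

For each hypothesis, the unnormalized posterior weight is prior × product of the marker likelihoods:
  vehicle A: 0.375 × 0.58 × 0.87 × 0.13 × 0.20 = 0.0049198
  vehicle B: 0.358 × 0.08 × 0.79 × 0.67 × 0.64 = 0.0097019
  vehicle C: 0.073 × 0.18 × 0.71 × 0.29 × 0.70 = 0.0018939
  vehicle D: 0.194 × 0.69 × 0.16 × 0.50 × 0.79 = 0.00846
Normalizing constant Z = 0.0049198 + 0.0097019 + 0.0018939 + 0.00846 = 0.024976.
P(vehicle A | evidence) ≈ 0.0049198 / 0.024976 ≈ 0.197
P(vehicle B | evidence) ≈ 0.0097019 / 0.024976 ≈ 0.388
P(vehicle C | evidence) ≈ 0.0018939 / 0.024976 ≈ 0.076
P(vehicle D | evidence) ≈ 0.00846 / 0.024976 ≈ 0.339
The largest is 0.388, so vehicle B is most probable.

vehicle B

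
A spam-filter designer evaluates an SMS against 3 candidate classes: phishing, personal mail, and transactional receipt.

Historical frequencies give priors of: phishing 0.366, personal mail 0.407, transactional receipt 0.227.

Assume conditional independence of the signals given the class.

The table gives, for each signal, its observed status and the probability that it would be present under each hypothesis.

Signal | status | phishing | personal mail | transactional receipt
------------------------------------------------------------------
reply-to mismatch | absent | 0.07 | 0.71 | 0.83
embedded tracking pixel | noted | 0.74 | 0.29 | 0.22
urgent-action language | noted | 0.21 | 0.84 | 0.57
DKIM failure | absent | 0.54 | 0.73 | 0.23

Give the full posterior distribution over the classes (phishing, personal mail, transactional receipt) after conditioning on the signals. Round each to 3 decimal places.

Multiply each prior by the joint likelihood of the signal pattern (using 1 − P(present | H) for each absent signal):
  phishing: 0.366 × (1 − 0.07) × 0.74 × 0.21 × (1 − 0.54) = 0.024332
  personal mail: 0.407 × (1 − 0.71) × 0.29 × 0.84 × (1 − 0.73) = 0.0077631
  transactional receipt: 0.227 × (1 − 0.83) × 0.22 × 0.57 × (1 − 0.23) = 0.0037262
Normalizing constant Z = 0.024332 + 0.0077631 + 0.0037262 = 0.035821.
P(phishing | evidence) = 0.024332 / 0.035821 ≈ 0.679
P(personal mail | evidence) = 0.0077631 / 0.035821 ≈ 0.217
P(transactional receipt | evidence) = 0.0037262 / 0.035821 ≈ 0.104

0.679, 0.217, 0.104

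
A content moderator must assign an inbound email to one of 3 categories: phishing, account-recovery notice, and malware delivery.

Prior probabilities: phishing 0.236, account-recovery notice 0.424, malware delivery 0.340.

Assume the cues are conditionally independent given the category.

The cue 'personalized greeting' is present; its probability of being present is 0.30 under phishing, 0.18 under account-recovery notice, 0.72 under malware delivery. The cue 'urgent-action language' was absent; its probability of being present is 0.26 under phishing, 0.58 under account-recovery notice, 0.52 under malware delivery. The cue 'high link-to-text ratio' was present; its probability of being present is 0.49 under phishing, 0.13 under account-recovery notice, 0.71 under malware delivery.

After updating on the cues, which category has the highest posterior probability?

malware delivery

Multiply each prior by the joint likelihood of the cue pattern (using 1 − P(present | H) for each absent cue):
  phishing: 0.236 × 0.30 × (1 − 0.26) × 0.49 = 0.025672
  account-recovery notice: 0.424 × 0.18 × (1 − 0.58) × 0.13 = 0.0041671
  malware delivery: 0.340 × 0.72 × (1 − 0.52) × 0.71 = 0.083428
Marginal likelihood of the evidence = 0.11327.
P(phishing | evidence) ≈ 0.025672 / 0.11327 ≈ 0.227
P(account-recovery notice | evidence) ≈ 0.0041671 / 0.11327 ≈ 0.037
P(malware delivery | evidence) ≈ 0.083428 / 0.11327 ≈ 0.737
The largest is 0.737, so malware delivery is most probable.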